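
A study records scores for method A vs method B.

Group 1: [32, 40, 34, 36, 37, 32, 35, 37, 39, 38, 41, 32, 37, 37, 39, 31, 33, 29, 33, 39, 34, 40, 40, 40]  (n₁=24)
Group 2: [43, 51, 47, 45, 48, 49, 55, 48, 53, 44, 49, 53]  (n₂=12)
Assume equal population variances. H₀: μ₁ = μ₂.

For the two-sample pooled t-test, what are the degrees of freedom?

df = n₁ + n₂ − 2 = 24 + 12 − 2 = 34

degrees of freedom = 34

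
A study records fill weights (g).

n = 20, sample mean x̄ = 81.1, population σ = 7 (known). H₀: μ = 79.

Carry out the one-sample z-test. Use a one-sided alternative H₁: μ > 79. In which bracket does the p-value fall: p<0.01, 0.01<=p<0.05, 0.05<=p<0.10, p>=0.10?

p-value bracket: 0.05<=p<0.10

SE = σ/√n = 7/√20 = 1.5652
z = (x̄−μ₀)/SE = (81.1−79)/1.5652 = 1.3416
p-value (one-sided, H₁ greater) = 0.08986
→ bracket: 0.05<=p<0.10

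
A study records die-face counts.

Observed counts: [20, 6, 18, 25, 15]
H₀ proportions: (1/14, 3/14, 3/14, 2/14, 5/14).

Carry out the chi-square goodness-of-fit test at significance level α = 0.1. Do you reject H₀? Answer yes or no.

n = 84; E_i = n·p_i = [6.00, 18.00, 18.00, 12.00, 30.00]
χ² = (20−6.00)²/6.00 + (6−18.00)²/18.00 + (18−18.00)²/18.00 + (25−12.00)²/12.00 + (15−30.00)²/30.00 = 62.2500
df = 4
p-value (upper-tail) = 0.00000
At α=0.1: p < α → reject H₀

reject H₀: yes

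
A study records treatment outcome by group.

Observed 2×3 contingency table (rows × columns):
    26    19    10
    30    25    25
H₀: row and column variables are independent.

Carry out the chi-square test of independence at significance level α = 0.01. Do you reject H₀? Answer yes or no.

Row totals [55, 80], col totals [56, 44, 35], n=135
χ² = (26−22.81)²/22.81 + (19−17.93)²/17.93 + (10−14.26)²/14.26 + (30−33.19)²/33.19 + (25−26.07)²/26.07 + (25−20.74)²/20.74 = 3.0059
df = 2
p-value (upper-tail) = 0.22247
At α=0.01: p ≥ α → fail to reject H₀

reject H₀: no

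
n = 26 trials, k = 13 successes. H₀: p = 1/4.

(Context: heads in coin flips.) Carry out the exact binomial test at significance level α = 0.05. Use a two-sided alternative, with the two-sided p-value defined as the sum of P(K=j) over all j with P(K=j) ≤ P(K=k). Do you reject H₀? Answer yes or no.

Exact binomial: n=26, k=13, p₀=1/4=0.2500
P(X=j) = C(n,j)·p₀^j·(1−p₀)^(n−j); p = Σ P(X=j) over j with P(X=j) ≤ P(X=13)
p-value (two-sided) = 0.00578
At α=0.05: p < α → reject H₀

reject H₀: yes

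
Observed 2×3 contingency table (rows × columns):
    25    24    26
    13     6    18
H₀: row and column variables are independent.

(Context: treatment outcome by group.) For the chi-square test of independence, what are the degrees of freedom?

degrees of freedom = 2

df = (r−1)(c−1) = (2−1)·(3−1) = 2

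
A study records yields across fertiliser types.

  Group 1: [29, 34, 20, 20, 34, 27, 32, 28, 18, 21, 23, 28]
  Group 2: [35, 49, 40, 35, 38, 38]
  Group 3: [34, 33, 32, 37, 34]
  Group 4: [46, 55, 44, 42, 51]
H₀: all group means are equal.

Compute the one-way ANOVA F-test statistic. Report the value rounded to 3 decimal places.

test statistic = 23.730

Group means [26.17, 39.17, 34.00, 47.60], grand mean 34.179
SSB = Σnᵢ(x̄ᵢ−x̄)² = 1820.407; SSW = ΣΣ(x−x̄ᵢ)² = 613.700
MSB = 1820.407/3 = 606.8024; MSW = 613.700/24 = 25.5708
F = MSB/MSW = 23.7303
df = (3, 24)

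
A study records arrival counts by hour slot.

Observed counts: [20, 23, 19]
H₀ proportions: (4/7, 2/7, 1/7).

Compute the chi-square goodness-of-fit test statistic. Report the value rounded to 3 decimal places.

n = 62; E_i = n·p_i = [35.43, 17.71, 8.86]
χ² = (20−35.43)²/35.43 + (23−17.71)²/17.71 + (19−8.86)²/8.86 = 19.9113
df = 2

test statistic = 19.911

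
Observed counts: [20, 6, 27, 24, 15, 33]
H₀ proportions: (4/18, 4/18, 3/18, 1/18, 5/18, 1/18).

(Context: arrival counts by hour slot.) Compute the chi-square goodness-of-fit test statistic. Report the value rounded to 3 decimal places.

n = 125; E_i = n·p_i = [27.78, 27.78, 20.83, 6.94, 34.72, 6.94]
χ² = (20−27.78)²/27.78 + (6−27.78)²/27.78 + (27−20.83)²/20.83 + (24−6.94)²/6.94 + (15−34.72)²/34.72 + (33−6.94)²/6.94 = 171.9280
df = 5

test statistic = 171.928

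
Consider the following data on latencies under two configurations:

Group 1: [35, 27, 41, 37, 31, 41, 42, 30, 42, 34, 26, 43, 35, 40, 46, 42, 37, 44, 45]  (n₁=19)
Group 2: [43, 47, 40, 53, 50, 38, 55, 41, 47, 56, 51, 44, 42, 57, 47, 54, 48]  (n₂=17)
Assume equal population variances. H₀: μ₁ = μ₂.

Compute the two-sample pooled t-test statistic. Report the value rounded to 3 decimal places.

test statistic = -5.022

x̄₁=37.789, s₁=6.042, n₁=19
x̄₂=47.824, s₂=5.919, n₂=17
s_p² = [18·6.042² + 16·5.919²]/34 = 35.8126
SE = √(s_p²·(1/19+1/17)) = 1.9979
t = (37.789−47.824)/1.9979 = -5.0224
df = 34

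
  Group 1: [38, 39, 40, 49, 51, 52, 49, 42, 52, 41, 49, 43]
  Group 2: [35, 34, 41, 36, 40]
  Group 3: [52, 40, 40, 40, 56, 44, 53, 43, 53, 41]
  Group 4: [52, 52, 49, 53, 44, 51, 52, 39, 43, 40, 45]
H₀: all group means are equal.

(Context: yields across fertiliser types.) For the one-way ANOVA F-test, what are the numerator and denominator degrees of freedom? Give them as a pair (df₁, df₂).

degrees of freedom = [3, 34]

k = 4 groups, N = 38 total
df = (k−1, N−k) = (4−1, 38−4) = (3, 34)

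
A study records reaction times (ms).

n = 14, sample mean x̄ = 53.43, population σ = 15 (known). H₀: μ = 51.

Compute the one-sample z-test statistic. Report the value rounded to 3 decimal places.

test statistic = 0.606

SE = σ/√n = 15/√14 = 4.0089
z = (x̄−μ₀)/SE = (53.43−51)/4.0089 = 0.6061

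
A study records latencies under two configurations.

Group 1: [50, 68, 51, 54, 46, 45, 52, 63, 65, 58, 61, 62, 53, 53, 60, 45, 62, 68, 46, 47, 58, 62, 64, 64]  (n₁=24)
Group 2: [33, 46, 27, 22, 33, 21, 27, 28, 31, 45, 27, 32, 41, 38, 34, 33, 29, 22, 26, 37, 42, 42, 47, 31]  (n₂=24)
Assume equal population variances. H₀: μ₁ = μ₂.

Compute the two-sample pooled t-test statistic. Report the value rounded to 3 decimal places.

x̄₁=56.542, s₁=7.570, n₁=24
x̄₂=33.083, s₂=7.717, n₂=24
s_p² = [23·7.570² + 23·7.717²]/46 = 58.4303
SE = √(s_p²·(1/24+1/24)) = 2.2066
t = (56.542−33.083)/2.2066 = 10.6309
df = 46

test statistic = 10.631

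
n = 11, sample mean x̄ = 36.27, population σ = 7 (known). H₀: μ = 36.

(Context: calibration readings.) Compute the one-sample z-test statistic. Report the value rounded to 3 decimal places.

test statistic = 0.128

SE = σ/√n = 7/√11 = 2.1106
z = (x̄−μ₀)/SE = (36.27−36)/2.1106 = 0.1279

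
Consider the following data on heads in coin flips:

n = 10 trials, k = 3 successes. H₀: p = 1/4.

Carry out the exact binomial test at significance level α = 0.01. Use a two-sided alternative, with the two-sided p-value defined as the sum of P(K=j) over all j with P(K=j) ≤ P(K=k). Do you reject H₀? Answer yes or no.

Exact binomial: n=10, k=3, p₀=1/4=0.2500
P(X=j) = C(n,j)·p₀^j·(1−p₀)^(n−j); p = Σ P(X=j) over j with P(X=j) ≤ P(X=3)
p-value (two-sided) = 0.71843
At α=0.01: p ≥ α → fail to reject H₀

reject H₀: no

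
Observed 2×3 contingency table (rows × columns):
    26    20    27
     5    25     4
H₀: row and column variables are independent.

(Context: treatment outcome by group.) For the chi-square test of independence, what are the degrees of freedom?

degrees of freedom = 2

df = (r−1)(c−1) = (2−1)·(3−1) = 2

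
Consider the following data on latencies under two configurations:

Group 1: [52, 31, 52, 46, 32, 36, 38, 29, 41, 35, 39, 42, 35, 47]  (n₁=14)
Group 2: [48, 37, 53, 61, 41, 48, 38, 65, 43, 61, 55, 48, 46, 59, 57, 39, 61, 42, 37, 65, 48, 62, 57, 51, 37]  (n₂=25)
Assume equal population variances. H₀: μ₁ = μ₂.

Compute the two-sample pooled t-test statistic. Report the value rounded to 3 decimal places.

test statistic = -3.640

x̄₁=39.643, s₁=7.407, n₁=14
x̄₂=50.360, s₂=9.499, n₂=25
s_p² = [13·7.407² + 24·9.499²]/37 = 77.8101
SE = √(s_p²·(1/14+1/25)) = 2.9445
t = (39.643−50.360)/2.9445 = -3.6397
df = 37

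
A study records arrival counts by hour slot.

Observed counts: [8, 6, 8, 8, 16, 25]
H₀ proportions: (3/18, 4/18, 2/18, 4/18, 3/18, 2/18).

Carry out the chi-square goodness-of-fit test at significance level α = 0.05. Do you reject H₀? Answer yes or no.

n = 71; E_i = n·p_i = [11.83, 15.78, 7.89, 15.78, 11.83, 7.89]
χ² = (8−11.83)²/11.83 + (6−15.78)²/15.78 + (8−7.89)²/7.89 + (8−15.78)²/15.78 + (16−11.83)²/11.83 + (25−7.89)²/7.89 = 49.7183
df = 5
p-value (upper-tail) = 0.00000
At α=0.05: p < α → reject H₀

reject H₀: yes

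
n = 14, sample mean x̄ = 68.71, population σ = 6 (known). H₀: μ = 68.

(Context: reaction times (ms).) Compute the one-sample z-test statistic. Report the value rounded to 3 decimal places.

test statistic = 0.443

SE = σ/√n = 6/√14 = 1.6036
z = (x̄−μ₀)/SE = (68.71−68)/1.6036 = 0.4428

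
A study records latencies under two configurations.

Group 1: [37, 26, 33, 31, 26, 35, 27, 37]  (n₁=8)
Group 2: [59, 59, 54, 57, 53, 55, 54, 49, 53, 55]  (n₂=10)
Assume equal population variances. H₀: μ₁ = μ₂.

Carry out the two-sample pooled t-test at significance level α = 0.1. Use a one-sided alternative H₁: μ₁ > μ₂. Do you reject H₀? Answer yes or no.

reject H₀: no

x̄₁=31.500, s₁=4.721, n₁=8
x̄₂=54.800, s₂=3.011, n₂=10
s_p² = [7·4.721² + 9·3.011²]/16 = 14.8500
SE = √(s_p²·(1/8+1/10)) = 1.8279
t = (31.500−54.800)/1.8279 = -12.7468
df = 16
p-value (one-sided, H₁ greater) = 1.00000
At α=0.1: p ≥ α → fail to reject H₀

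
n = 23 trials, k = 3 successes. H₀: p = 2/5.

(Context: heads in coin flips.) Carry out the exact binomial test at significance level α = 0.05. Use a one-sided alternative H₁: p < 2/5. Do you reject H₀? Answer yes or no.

reject H₀: yes

Exact binomial: n=23, k=3, p₀=2/5=0.4000
P(X≤3) from Σ C(n,i)·p₀^i·(1−p₀)^(n−i)
p-value (one-sided, H₁ less) = 0.00516
At α=0.05: p < α → reject H₀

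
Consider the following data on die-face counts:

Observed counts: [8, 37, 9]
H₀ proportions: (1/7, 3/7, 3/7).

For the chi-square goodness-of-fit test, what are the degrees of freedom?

df = k − 1 = 3 − 1 = 2

degrees of freedom = 2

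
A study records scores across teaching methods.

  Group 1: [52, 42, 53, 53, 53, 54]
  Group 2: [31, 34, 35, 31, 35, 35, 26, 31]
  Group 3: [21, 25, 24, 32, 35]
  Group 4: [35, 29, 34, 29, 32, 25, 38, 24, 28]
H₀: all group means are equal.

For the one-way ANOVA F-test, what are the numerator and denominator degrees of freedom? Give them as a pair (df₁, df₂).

k = 4 groups, N = 28 total
df = (k−1, N−k) = (4−1, 28−4) = (3, 24)

degrees of freedom = [3, 24]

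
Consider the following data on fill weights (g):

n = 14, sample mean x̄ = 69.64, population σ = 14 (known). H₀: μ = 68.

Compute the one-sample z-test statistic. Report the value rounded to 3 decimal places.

SE = σ/√n = 14/√14 = 3.7417
z = (x̄−μ₀)/SE = (69.64−68)/3.7417 = 0.4383

test statistic = 0.438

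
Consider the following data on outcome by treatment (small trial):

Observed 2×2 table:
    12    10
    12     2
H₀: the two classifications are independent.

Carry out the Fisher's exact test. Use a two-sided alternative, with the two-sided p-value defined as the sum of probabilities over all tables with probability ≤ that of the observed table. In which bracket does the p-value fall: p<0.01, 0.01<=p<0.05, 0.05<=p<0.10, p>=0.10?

p-value bracket: 0.05<=p<0.10

Margins: r₁=22, r₂=14, c₁=24, c₂=12, n=36
p_obs = C(22,12)·C(14,12)/C(36,24); sum pmf over tables with pmf ≤ p_obs
p-value (two-sided) = 0.07562
→ bracket: 0.05<=p<0.10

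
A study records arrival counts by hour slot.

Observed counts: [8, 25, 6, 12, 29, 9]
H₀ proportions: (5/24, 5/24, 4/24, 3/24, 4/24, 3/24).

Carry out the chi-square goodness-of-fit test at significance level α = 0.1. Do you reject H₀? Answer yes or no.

n = 89; E_i = n·p_i = [18.54, 18.54, 14.83, 11.12, 14.83, 11.12]
χ² = (8−18.54)²/18.54 + (25−18.54)²/18.54 + (6−14.83)²/14.83 + (12−11.12)²/11.12 + (29−14.83)²/14.83 + (9−11.12)²/11.12 = 27.5079
df = 5
p-value (upper-tail) = 0.00005
At α=0.1: p < α → reject H₀

reject H₀: yes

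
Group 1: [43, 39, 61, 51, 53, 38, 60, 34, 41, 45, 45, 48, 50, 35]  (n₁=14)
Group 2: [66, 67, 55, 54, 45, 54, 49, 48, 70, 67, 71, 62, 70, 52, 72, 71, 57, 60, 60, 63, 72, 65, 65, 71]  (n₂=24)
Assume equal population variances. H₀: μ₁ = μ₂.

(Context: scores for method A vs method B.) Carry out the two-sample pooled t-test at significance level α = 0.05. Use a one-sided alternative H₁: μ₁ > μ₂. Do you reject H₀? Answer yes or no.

x̄₁=45.929, s₁=8.453, n₁=14
x̄₂=61.917, s₂=8.392, n₂=24
s_p² = [13·8.453² + 23·8.392²]/36 = 70.7989
SE = √(s_p²·(1/14+1/24)) = 2.8297
t = (45.929−61.917)/2.8297 = -5.6502
df = 36
p-value (one-sided, H₁ greater) = 1.00000
At α=0.05: p ≥ α → fail to reject H₀

reject H₀: no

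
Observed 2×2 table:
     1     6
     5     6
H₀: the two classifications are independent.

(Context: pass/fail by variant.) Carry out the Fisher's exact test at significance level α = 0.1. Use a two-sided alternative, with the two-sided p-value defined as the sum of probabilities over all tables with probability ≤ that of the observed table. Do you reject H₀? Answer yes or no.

Margins: r₁=7, r₂=11, c₁=6, c₂=12, n=18
p_obs = C(7,1)·C(11,5)/C(18,6); sum pmf over tables with pmf ≤ p_obs
p-value (two-sided) = 0.31561
At α=0.1: p ≥ α → fail to reject H₀

reject H₀: no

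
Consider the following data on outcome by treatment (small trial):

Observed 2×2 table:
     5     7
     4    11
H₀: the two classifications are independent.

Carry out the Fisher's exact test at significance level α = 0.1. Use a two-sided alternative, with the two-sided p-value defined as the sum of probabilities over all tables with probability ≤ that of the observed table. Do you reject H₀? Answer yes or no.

Margins: r₁=12, r₂=15, c₁=9, c₂=18, n=27
p_obs = C(12,5)·C(15,4)/C(27,9); sum pmf over tables with pmf ≤ p_obs
p-value (two-sided) = 0.44790
At α=0.1: p ≥ α → fail to reject H₀

reject H₀: no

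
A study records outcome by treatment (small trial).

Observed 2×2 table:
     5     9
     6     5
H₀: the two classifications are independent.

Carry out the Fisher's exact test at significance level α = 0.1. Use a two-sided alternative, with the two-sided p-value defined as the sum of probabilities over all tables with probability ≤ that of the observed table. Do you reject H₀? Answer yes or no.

Margins: r₁=14, r₂=11, c₁=11, c₂=14, n=25
p_obs = C(14,5)·C(11,6)/C(25,11); sum pmf over tables with pmf ≤ p_obs
p-value (two-sided) = 0.43466
At α=0.1: p ≥ α → fail to reject H₀

reject H₀: no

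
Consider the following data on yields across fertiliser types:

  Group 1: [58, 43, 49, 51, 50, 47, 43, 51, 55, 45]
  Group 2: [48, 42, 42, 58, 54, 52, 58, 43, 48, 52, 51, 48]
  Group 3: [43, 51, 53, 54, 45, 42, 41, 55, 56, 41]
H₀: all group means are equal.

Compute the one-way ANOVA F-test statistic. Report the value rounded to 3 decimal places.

test statistic = 0.220

Group means [49.20, 49.67, 48.10], grand mean 49.031
SSB = Σnᵢ(x̄ᵢ−x̄)² = 13.802; SSW = ΣΣ(x−x̄ᵢ)² = 909.167
MSB = 13.802/2 = 6.9010; MSW = 909.167/29 = 31.3506
F = MSB/MSW = 0.2201
df = (2, 29)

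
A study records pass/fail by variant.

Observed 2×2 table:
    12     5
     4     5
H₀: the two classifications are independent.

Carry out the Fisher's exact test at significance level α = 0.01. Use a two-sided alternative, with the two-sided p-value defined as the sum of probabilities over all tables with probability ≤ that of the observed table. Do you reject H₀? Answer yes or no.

Margins: r₁=17, r₂=9, c₁=16, c₂=10, n=26
p_obs = C(17,12)·C(9,4)/C(26,16); sum pmf over tables with pmf ≤ p_obs
p-value (two-sided) = 0.23412
At α=0.01: p ≥ α → fail to reject H₀

reject H₀: no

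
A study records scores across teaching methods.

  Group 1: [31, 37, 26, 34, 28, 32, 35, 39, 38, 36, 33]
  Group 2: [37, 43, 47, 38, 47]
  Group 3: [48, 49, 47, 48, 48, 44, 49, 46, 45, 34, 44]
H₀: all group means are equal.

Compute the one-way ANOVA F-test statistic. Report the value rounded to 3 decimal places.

test statistic = 22.781

Group means [33.55, 42.40, 45.64], grand mean 40.111
SSB = Σnᵢ(x̄ᵢ−x̄)² = 836.194; SSW = ΣΣ(x−x̄ᵢ)² = 440.473
MSB = 836.194/2 = 418.0970; MSW = 440.473/24 = 18.3530
F = MSB/MSW = 22.7808
df = (2, 24)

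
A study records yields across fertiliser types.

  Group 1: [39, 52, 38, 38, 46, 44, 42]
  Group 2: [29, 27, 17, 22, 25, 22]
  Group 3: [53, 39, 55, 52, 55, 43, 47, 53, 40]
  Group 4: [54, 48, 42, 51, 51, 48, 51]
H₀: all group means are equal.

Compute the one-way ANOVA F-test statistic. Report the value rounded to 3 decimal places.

Group means [42.71, 23.67, 48.56, 49.29], grand mean 42.172
SSB = Σnᵢ(x̄ᵢ−x̄)² = 2777.725; SSW = ΣΣ(x−x̄ᵢ)² = 668.413
MSB = 2777.725/3 = 925.9084; MSW = 668.413/25 = 26.7365
F = MSB/MSW = 34.6309
df = (3, 25)

test statistic = 34.631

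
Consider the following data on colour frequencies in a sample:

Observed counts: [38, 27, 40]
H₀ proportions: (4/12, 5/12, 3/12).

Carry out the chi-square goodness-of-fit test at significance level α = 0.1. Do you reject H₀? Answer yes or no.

reject H₀: yes

n = 105; E_i = n·p_i = [35.00, 43.75, 26.25]
χ² = (38−35.00)²/35.00 + (27−43.75)²/43.75 + (40−26.25)²/26.25 = 13.8724
df = 2
p-value (upper-tail) = 0.00097
At α=0.1: p < α → reject H₀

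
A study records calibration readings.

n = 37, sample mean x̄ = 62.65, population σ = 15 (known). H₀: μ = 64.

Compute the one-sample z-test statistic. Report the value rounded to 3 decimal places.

test statistic = -0.547

SE = σ/√n = 15/√37 = 2.4660
z = (x̄−μ₀)/SE = (62.65−64)/2.4660 = -0.5474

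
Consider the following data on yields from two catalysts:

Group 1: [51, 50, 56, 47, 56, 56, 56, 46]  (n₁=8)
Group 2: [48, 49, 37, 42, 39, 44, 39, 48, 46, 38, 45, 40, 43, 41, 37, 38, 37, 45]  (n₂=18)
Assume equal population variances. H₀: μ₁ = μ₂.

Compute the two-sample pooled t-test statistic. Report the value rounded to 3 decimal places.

x̄₁=52.250, s₁=4.301, n₁=8
x̄₂=42.000, s₂=4.130, n₂=18
s_p² = [7·4.301² + 17·4.130²]/24 = 17.4792
SE = √(s_p²·(1/8+1/18)) = 1.7765
t = (52.250−42.000)/1.7765 = 5.7698
df = 24

test statistic = 5.770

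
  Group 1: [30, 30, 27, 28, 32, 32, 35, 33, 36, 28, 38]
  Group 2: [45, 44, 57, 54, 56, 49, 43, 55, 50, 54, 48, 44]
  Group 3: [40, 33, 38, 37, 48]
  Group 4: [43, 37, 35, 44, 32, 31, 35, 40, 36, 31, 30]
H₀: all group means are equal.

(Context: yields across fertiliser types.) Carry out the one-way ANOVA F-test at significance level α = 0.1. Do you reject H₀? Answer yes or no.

reject H₀: yes

Group means [31.73, 49.92, 39.20, 35.82], grand mean 39.436
SSB = Σnᵢ(x̄ᵢ−x̄)² = 2116.055; SSW = ΣΣ(x−x̄ᵢ)² = 775.535
MSB = 2116.055/3 = 705.3516; MSW = 775.535/35 = 22.1581
F = MSB/MSW = 31.8326
df = (3, 35)
p-value (upper-tail) = 0.00000
At α=0.1: p < α → reject H₀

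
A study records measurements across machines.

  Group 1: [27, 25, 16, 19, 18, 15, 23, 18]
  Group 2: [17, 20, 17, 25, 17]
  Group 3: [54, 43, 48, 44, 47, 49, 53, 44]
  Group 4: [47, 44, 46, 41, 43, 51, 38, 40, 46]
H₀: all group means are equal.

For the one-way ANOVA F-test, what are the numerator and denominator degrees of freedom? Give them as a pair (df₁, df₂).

degrees of freedom = [3, 26]

k = 4 groups, N = 30 total
df = (k−1, N−k) = (4−1, 30−4) = (3, 26)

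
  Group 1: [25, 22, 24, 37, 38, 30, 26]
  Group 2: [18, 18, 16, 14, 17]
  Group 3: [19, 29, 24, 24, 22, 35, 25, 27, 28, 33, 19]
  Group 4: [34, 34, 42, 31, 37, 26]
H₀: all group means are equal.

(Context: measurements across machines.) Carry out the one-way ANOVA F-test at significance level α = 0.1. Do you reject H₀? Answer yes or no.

Group means [28.86, 16.60, 25.91, 34.00], grand mean 26.690
SSB = Σnᵢ(x̄ᵢ−x̄)² = 869.241; SSW = ΣΣ(x−x̄ᵢ)² = 668.966
MSB = 869.241/3 = 289.7469; MSW = 668.966/25 = 26.7586
F = MSB/MSW = 10.8282
df = (3, 25)
p-value (upper-tail) = 0.00010
At α=0.1: p < α → reject H₀

reject H₀: yes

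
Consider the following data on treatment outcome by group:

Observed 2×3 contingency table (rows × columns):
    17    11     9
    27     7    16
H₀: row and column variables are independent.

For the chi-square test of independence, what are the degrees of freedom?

degrees of freedom = 2

df = (r−1)(c−1) = (2−1)·(3−1) = 2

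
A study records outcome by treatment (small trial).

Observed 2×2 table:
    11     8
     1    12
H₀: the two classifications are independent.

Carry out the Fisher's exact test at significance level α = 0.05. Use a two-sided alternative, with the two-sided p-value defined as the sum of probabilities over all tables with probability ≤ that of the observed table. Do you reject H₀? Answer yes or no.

reject H₀: yes

Margins: r₁=19, r₂=13, c₁=12, c₂=20, n=32
p_obs = C(19,11)·C(13,1)/C(32,12); sum pmf over tables with pmf ≤ p_obs
p-value (two-sided) = 0.00787
At α=0.05: p < α → reject H₀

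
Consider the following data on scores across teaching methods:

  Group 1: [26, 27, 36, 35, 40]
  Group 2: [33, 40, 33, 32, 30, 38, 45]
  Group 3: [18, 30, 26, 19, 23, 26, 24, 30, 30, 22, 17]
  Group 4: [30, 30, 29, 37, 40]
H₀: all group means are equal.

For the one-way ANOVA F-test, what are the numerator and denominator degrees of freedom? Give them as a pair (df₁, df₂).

k = 4 groups, N = 28 total
df = (k−1, N−k) = (4−1, 28−4) = (3, 24)

degrees of freedom = [3, 24]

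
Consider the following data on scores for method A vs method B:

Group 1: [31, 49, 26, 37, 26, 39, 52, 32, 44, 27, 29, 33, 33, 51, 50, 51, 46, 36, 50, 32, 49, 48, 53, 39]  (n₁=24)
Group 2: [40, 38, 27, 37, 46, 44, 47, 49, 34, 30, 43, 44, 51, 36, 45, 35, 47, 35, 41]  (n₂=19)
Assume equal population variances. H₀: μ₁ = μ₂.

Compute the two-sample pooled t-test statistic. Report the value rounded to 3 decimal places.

test statistic = -0.137

x̄₁=40.125, s₁=9.438, n₁=24
x̄₂=40.474, s₂=6.594, n₂=19
s_p² = [23·9.438² + 18·6.594²]/41 = 69.0576
SE = √(s_p²·(1/24+1/19)) = 2.5519
t = (40.125−40.474)/2.5519 = -0.1366
df = 41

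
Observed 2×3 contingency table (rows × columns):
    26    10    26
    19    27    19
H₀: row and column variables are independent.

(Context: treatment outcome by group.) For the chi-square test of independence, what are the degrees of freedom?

degrees of freedom = 2

df = (r−1)(c−1) = (2−1)·(3−1) = 2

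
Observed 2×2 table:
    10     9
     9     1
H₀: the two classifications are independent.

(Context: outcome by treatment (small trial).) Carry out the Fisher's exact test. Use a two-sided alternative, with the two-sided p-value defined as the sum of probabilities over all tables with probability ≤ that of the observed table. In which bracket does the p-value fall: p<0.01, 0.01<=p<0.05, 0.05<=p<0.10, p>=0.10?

Margins: r₁=19, r₂=10, c₁=19, c₂=10, n=29
p_obs = C(19,10)·C(10,9)/C(29,19); sum pmf over tables with pmf ≤ p_obs
p-value (two-sided) = 0.09757
→ bracket: 0.05<=p<0.10

p-value bracket: 0.05<=p<0.10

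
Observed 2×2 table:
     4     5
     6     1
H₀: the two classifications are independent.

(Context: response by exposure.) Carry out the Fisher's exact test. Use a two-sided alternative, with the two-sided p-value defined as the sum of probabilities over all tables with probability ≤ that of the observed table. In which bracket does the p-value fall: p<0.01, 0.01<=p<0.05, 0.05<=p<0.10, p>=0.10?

Margins: r₁=9, r₂=7, c₁=10, c₂=6, n=16
p_obs = C(9,4)·C(7,6)/C(16,10); sum pmf over tables with pmf ≤ p_obs
p-value (two-sided) = 0.14510
→ bracket: p>=0.10

p-value bracket: p>=0.10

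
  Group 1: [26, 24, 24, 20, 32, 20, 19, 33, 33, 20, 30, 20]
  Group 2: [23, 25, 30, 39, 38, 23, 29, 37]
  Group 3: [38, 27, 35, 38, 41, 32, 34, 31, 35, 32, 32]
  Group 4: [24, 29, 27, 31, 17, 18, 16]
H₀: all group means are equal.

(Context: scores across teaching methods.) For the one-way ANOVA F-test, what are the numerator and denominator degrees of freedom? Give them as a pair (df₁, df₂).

k = 4 groups, N = 38 total
df = (k−1, N−k) = (4−1, 38−4) = (3, 34)

degrees of freedom = [3, 34]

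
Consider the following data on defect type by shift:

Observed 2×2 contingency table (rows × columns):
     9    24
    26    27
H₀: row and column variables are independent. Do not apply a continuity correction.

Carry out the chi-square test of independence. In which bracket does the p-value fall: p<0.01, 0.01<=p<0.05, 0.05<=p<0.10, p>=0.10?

Row totals [33, 53], col totals [35, 51], n=86
χ² = (9−13.43)²/13.43 + (24−19.57)²/19.57 + (26−21.57)²/21.57 + (27−31.43)²/31.43 = 3.9987
df = 1
p-value (upper-tail) = 0.04553
→ bracket: 0.01<=p<0.05

p-value bracket: 0.01<=p<0.05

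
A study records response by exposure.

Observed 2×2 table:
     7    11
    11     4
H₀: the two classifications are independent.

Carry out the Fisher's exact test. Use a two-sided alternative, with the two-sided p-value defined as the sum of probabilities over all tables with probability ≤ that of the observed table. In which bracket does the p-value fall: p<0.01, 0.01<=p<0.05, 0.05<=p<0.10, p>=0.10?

p-value bracket: 0.05<=p<0.10

Margins: r₁=18, r₂=15, c₁=18, c₂=15, n=33
p_obs = C(18,7)·C(15,11)/C(33,18); sum pmf over tables with pmf ≤ p_obs
p-value (two-sided) = 0.08015
→ bracket: 0.05<=p<0.10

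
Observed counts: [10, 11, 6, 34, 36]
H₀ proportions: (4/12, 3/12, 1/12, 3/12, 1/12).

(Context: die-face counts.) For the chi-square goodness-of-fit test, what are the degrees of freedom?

df = k − 1 = 5 − 1 = 4

degrees of freedom = 4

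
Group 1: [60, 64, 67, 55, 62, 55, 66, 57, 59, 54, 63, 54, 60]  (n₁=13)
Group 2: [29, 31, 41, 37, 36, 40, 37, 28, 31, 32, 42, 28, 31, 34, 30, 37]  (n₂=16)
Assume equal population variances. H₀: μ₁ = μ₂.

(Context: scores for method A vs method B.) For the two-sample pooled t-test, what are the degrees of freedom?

degrees of freedom = 27

df = n₁ + n₂ − 2 = 13 + 16 − 2 = 27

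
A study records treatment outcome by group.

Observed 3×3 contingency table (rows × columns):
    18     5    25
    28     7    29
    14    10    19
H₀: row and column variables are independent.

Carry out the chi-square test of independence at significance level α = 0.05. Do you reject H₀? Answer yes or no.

reject H₀: no

Row totals [48, 64, 43], col totals [60, 22, 73], n=155
χ² = (18−18.58)²/18.58 + (5−6.81)²/6.81 + (25−22.61)²/22.61 + (28−24.77)²/24.77 + (7−9.08)²/9.08 + (29−30.14)²/30.14 + (14−16.65)²/16.65 + (10−6.10)²/6.10 + (19−20.25)²/20.25 = 4.6810
df = 4
p-value (upper-tail) = 0.32162
At α=0.05: p ≥ α → fail to reject H₀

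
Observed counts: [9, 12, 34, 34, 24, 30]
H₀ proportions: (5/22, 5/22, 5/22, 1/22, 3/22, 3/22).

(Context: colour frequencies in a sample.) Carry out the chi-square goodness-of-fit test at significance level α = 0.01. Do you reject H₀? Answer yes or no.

n = 143; E_i = n·p_i = [32.50, 32.50, 32.50, 6.50, 19.50, 19.50]
χ² = (9−32.50)²/32.50 + (12−32.50)²/32.50 + (34−32.50)²/32.50 + (34−6.50)²/6.50 + (24−19.50)²/19.50 + (30−19.50)²/19.50 = 153.0308
df = 5
p-value (upper-tail) = 0.00000
At α=0.01: p < α → reject H₀

reject H₀: yes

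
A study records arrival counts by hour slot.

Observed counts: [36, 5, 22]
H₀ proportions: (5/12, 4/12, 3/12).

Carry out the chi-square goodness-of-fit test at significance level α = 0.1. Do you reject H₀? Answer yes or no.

n = 63; E_i = n·p_i = [26.25, 21.00, 15.75]
χ² = (36−26.25)²/26.25 + (5−21.00)²/21.00 + (22−15.75)²/15.75 = 18.2921
df = 2
p-value (upper-tail) = 0.00011
At α=0.1: p < α → reject H₀

reject H₀: yes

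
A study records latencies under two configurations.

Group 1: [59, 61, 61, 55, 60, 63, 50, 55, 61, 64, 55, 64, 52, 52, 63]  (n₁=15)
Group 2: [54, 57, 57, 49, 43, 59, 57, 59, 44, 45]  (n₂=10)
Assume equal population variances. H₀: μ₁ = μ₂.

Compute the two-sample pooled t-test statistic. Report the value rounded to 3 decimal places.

x̄₁=58.333, s₁=4.746, n₁=15
x̄₂=52.400, s₂=6.484, n₂=10
s_p² = [14·4.746² + 9·6.484²]/23 = 30.1623
SE = √(s_p²·(1/15+1/10)) = 2.2421
t = (58.333−52.400)/2.2421 = 2.6463
df = 23

test statistic = 2.646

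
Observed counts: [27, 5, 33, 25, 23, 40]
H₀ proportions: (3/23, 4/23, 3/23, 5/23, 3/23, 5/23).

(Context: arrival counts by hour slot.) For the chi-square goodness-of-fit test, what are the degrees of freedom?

degrees of freedom = 5

df = k − 1 = 6 − 1 = 5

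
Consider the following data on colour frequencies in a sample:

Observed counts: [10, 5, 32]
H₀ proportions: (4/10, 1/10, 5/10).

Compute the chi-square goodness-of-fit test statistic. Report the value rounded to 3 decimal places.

n = 47; E_i = n·p_i = [18.80, 4.70, 23.50]
χ² = (10−18.80)²/18.80 + (5−4.70)²/4.70 + (32−23.50)²/23.50 = 7.2128
df = 2

test statistic = 7.213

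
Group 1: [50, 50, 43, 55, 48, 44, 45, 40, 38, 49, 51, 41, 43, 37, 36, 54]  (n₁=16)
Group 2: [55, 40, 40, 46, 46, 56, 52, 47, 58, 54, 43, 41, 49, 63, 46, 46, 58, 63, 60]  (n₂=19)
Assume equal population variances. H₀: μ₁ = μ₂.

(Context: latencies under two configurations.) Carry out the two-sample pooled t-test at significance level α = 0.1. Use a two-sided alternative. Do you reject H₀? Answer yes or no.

x̄₁=45.250, s₁=5.972, n₁=16
x̄₂=50.684, s₂=7.609, n₂=19
s_p² = [15·5.972² + 18·7.609²]/33 = 47.7911
SE = √(s_p²·(1/16+1/19)) = 2.3457
t = (45.250−50.684)/2.3457 = -2.3167
df = 33
p-value (two-sided) = 0.02687
At α=0.1: p < α → reject H₀

reject H₀: yes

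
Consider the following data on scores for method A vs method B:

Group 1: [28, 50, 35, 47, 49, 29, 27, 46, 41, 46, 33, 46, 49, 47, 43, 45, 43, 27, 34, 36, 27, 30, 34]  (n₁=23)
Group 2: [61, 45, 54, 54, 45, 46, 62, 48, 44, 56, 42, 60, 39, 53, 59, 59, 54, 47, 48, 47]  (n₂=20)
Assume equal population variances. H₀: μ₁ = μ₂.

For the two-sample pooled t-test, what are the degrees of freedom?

df = n₁ + n₂ − 2 = 23 + 20 − 2 = 41

degrees of freedom = 41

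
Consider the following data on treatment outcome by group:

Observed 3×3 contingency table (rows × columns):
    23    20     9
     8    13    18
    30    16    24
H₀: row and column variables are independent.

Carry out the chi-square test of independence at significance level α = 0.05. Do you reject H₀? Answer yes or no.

Row totals [52, 39, 70], col totals [61, 49, 51], n=161
χ² = (23−19.70)²/19.70 + (20−15.83)²/15.83 + (9−16.47)²/16.47 + (8−14.78)²/14.78 + (13−11.87)²/11.87 + (18−12.35)²/12.35 + (30−26.52)²/26.52 + (16−21.30)²/21.30 + (24−22.17)²/22.17 = 12.7652
df = 4
p-value (upper-tail) = 0.01248
At α=0.05: p < α → reject H₀

reject H₀: yes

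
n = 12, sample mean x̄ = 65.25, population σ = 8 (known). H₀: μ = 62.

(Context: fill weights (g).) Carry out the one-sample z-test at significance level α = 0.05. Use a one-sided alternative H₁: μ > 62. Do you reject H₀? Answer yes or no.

SE = σ/√n = 8/√12 = 2.3094
z = (x̄−μ₀)/SE = (65.25−62)/2.3094 = 1.4073
p-value (one-sided, H₁ greater) = 0.07967
At α=0.05: p ≥ α → fail to reject H₀

reject H₀: no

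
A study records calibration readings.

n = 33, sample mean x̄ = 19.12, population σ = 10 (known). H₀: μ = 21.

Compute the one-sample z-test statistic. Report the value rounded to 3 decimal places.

SE = σ/√n = 10/√33 = 1.7408
z = (x̄−μ₀)/SE = (19.12−21)/1.7408 = -1.0800

test statistic = -1.080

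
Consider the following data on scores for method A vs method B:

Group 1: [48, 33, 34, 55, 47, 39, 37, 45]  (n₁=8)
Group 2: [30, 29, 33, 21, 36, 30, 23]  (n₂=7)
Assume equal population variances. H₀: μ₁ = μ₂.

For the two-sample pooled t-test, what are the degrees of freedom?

degrees of freedom = 13

df = n₁ + n₂ − 2 = 8 + 7 − 2 = 13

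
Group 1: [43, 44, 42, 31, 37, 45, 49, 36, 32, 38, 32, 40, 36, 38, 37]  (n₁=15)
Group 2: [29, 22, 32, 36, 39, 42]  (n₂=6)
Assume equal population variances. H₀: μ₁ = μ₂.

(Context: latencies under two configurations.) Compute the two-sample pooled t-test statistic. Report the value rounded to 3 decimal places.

x̄₁=38.667, s₁=5.178, n₁=15
x̄₂=33.333, s₂=7.257, n₂=6
s_p² = [14·5.178² + 5·7.257²]/19 = 33.6140
SE = √(s_p²·(1/15+1/6)) = 2.8006
t = (38.667−33.333)/2.8006 = 1.9044
df = 19

test statistic = 1.904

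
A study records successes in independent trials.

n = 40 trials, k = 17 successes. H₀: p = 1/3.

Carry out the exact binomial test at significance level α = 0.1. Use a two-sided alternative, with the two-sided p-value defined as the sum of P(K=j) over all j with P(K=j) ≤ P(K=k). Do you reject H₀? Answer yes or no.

reject H₀: no

Exact binomial: n=40, k=17, p₀=1/3=0.3333
P(X=j) = C(n,j)·p₀^j·(1−p₀)^(n−j); p = Σ P(X=j) over j with P(X=j) ≤ P(X=17)
p-value (two-sided) = 0.24100
At α=0.1: p ≥ α → fail to reject H₀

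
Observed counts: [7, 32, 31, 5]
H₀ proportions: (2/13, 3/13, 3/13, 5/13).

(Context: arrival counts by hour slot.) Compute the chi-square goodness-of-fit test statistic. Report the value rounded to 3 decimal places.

n = 75; E_i = n·p_i = [11.54, 17.31, 17.31, 28.85]
χ² = (7−11.54)²/11.54 + (32−17.31)²/17.31 + (31−17.31)²/17.31 + (5−28.85)²/28.85 = 44.8022
df = 3

test statistic = 44.802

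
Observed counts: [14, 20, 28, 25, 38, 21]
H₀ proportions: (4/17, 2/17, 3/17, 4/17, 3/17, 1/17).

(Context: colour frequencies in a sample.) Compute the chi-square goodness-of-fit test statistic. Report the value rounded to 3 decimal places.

test statistic = 39.011

n = 146; E_i = n·p_i = [34.35, 17.18, 25.76, 34.35, 25.76, 8.59]
χ² = (14−34.35)²/34.35 + (20−17.18)²/17.18 + (28−25.76)²/25.76 + (25−34.35)²/34.35 + (38−25.76)²/25.76 + (21−8.59)²/8.59 = 39.0108
df = 5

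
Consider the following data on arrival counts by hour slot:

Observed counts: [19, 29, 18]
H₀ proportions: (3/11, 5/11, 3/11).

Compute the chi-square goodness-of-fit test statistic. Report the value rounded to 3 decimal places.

n = 66; E_i = n·p_i = [18.00, 30.00, 18.00]
χ² = (19−18.00)²/18.00 + (29−30.00)²/30.00 + (18−18.00)²/18.00 = 0.0889
df = 2

test statistic = 0.089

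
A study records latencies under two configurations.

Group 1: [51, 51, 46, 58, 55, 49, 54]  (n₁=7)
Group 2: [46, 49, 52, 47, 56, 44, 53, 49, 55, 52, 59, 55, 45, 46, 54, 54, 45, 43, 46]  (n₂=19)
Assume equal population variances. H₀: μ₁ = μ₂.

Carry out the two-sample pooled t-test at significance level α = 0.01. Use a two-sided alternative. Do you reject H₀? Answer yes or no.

x̄₁=52.000, s₁=4.000, n₁=7
x̄₂=50.000, s₂=4.773, n₂=19
s_p² = [6·4.000² + 18·4.773²]/24 = 21.0833
SE = √(s_p²·(1/7+1/19)) = 2.0302
t = (52.000−50.000)/2.0302 = 0.9851
df = 24
p-value (two-sided) = 0.33438
At α=0.01: p ≥ α → fail to reject H₀

reject H₀: no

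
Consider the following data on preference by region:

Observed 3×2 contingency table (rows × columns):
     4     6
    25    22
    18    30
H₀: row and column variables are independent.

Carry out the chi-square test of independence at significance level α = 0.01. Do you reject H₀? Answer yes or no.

reject H₀: no

Row totals [10, 47, 48], col totals [47, 58], n=105
χ² = (4−4.48)²/4.48 + (6−5.52)²/5.52 + (25−21.04)²/21.04 + (22−25.96)²/25.96 + (18−21.49)²/21.49 + (30−26.51)²/26.51 = 2.4662
df = 2
p-value (upper-tail) = 0.29139
At α=0.01: p ≥ α → fail to reject H₀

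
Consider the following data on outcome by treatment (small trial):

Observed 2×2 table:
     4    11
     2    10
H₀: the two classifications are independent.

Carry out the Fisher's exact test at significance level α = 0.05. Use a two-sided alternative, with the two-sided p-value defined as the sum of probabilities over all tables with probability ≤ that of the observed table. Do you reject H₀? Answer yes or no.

Margins: r₁=15, r₂=12, c₁=6, c₂=21, n=27
p_obs = C(15,4)·C(12,2)/C(27,6); sum pmf over tables with pmf ≤ p_obs
p-value (two-sided) = 0.66184
At α=0.05: p ≥ α → fail to reject H₀

reject H₀: no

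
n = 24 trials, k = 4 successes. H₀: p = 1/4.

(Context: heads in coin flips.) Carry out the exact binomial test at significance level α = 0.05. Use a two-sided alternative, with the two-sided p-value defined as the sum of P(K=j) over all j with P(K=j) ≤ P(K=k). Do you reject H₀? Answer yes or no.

reject H₀: no

Exact binomial: n=24, k=4, p₀=1/4=0.2500
P(X=j) = C(n,j)·p₀^j·(1−p₀)^(n−j); p = Σ P(X=j) over j with P(X=j) ≤ P(X=4)
p-value (two-sided) = 0.48044
At α=0.05: p ≥ α → fail to reject H₀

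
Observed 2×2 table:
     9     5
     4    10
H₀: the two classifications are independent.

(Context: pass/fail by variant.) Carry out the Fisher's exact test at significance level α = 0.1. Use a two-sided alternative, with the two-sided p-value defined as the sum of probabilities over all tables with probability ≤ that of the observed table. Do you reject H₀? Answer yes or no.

Margins: r₁=14, r₂=14, c₁=13, c₂=15, n=28
p_obs = C(14,9)·C(14,4)/C(28,13); sum pmf over tables with pmf ≤ p_obs
p-value (two-sided) = 0.12835
At α=0.1: p ≥ α → fail to reject H₀

reject H₀: no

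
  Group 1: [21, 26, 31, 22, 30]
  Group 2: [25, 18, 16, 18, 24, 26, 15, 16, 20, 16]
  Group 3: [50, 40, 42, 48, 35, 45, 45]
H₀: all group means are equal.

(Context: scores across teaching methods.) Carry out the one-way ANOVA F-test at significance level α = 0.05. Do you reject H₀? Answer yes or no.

Group means [26.00, 19.40, 43.57], grand mean 28.591
SSB = Σnᵢ(x̄ᵢ−x̄)² = 2449.204; SSW = ΣΣ(x−x̄ᵢ)² = 390.114
MSB = 2449.204/2 = 1224.6019; MSW = 390.114/19 = 20.5323
F = MSB/MSW = 59.6426
df = (2, 19)
p-value (upper-tail) = 0.00000
At α=0.05: p < α → reject H₀

reject H₀: yes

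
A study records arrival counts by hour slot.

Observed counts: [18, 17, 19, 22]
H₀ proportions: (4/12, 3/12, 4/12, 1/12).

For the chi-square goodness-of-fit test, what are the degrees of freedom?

degrees of freedom = 3

df = k − 1 = 4 − 1 = 3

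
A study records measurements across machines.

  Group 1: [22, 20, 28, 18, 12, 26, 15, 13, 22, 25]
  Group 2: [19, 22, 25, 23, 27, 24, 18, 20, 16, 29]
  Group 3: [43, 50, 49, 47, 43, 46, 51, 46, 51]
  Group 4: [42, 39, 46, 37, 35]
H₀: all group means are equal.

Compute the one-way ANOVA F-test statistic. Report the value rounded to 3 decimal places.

Group means [20.10, 22.30, 47.33, 39.80], grand mean 30.853
SSB = Σnᵢ(x̄ᵢ−x̄)² = 4732.465; SSW = ΣΣ(x−x̄ᵢ)² = 579.800
MSB = 4732.465/3 = 1577.4882; MSW = 579.800/30 = 19.3267
F = MSB/MSW = 81.6224
df = (3, 30)

test statistic = 81.622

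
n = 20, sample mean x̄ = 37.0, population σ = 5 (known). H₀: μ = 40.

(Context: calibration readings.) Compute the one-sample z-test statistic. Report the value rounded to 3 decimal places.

SE = σ/√n = 5/√20 = 1.1180
z = (x̄−μ₀)/SE = (37.0−40)/1.1180 = -2.6833

test statistic = -2.683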